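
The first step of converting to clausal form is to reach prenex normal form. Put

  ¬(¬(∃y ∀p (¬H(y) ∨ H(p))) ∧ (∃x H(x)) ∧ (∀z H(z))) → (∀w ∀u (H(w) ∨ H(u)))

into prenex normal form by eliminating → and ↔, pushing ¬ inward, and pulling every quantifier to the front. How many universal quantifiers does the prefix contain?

First replace A → B with ¬A ∨ B.
  ¬¬(¬(∃y ∀p (¬H(y) ∨ H(p))) ∧ (∃x H(x)) ∧ (∀z H(z))) ∨ (∀w ∀u (H(w) ∨ H(u)))
Drive negations inward (¬∀x A ≡ ∃x ¬A, ¬∃x A ≡ ∀x ¬A, De Morgan for ∧/∨):
  (∀y ∃p (H(y) ∧ ¬H(p))) ∧ (∃x H(x)) ∧ (∀z H(z)) ∨ (∀w ∀u (H(w) ∨ H(u)))
All bound variables are already distinct, so no renaming is needed.
Pull the quantifiers to the front (each side's bound variable is not free in the other side):
  ∀y ∃p ∃x ∀z ∀w ∀u (H(y) ∧ ¬H(p) ∧ H(x) ∧ H(z) ∨ H(w) ∨ H(u))
The prefix is ∀y ∃p ∃x ∀z ∀w ∀u: 4 universal, 2 existential.

4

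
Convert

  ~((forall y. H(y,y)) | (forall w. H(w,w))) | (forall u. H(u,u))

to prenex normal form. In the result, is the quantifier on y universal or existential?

Push ¬ through the quantifiers and connectives to reach negation normal form:
  (exists y. ~H(y,y)) & (exists w. ~H(w,w)) | (forall u. H(u,u))
All bound variables are already distinct, so no renaming is needed.
Pull the quantifiers to the front (each side's bound variable is not free in the other side):
  exists y. exists w. forall u. (~H(y,y) & ~H(w,w) | H(u,u))
The quantifier forall y sits under an odd number of negations, so it flips to exists y.

existential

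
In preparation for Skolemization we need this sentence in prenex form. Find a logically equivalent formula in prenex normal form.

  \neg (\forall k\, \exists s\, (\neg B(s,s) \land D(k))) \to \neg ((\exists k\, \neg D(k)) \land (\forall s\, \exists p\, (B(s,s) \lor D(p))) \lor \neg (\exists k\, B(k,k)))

First replace A → B with ¬A ∨ B.
  \neg \neg (\forall k\, \exists s\, (\neg B(s,s) \land D(k))) \lor \neg ((\exists k\, \neg D(k)) \land (\forall s\, \exists p\, (B(s,s) \lor D(p))) \lor \neg (\exists k\, B(k,k)))
Move each ¬ inward, flipping quantifiers it crosses:
  (\forall k\, \exists s\, (\neg B(s,s) \land D(k))) \lor ((\forall k\, D(k)) \lor (\exists s\, \forall p\, (\neg B(s,s) \land \neg D(p)))) \land (\exists k\, B(k,k))
Give each quantifier a distinct variable: k↦x1, s↦v, k↦u1.
  (\forall k\, \exists s\, (\neg B(s,s) \land D(k))) \lor ((\forall x1\, D(x1)) \lor (\exists v\, \forall p\, (\neg B(v,v) \land \neg D(p)))) \land (\exists u1\, B(u1,u1))
Pull the quantifiers to the front (each side's bound variable is not free in the other side):
  \forall k\, \exists s\, \forall x1\, \exists v\, \forall p\, \exists u1\, (\neg B(s,s) \land D(k) \lor (D(x1) \lor \neg B(v,v) \land \neg D(p)) \land B(u1,u1))

\forall k\, \exists s\, \forall x1\, \exists v\, \forall p\, \exists u1\, (\neg B(s,s) \land D(k) \lor (D(x1) \lor \neg B(v,v) \land \neg D(p)) \land B(u1,u1))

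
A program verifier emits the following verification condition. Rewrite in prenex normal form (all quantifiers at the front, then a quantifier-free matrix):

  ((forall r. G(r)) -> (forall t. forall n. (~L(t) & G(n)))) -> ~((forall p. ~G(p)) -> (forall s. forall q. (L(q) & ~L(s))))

First replace A → B with ¬A ∨ B.
  ~(~(forall r. G(r)) | (forall t. forall n. (~L(t) & G(n)))) | ~(~(forall p. ~G(p)) | (forall s. forall q. (L(q) & ~L(s))))
Drive negations inward (¬∀x A ≡ ∃x ¬A, ¬∃x A ≡ ∀x ¬A, De Morgan for ∧/∨):
  (forall r. G(r)) & (exists t. exists n. (L(t) | ~G(n))) | (forall p. ~G(p)) & (exists s. exists q. (~L(q) | L(s)))
Pull the quantifiers to the front (each side's bound variable is not free in the other side):
  forall r. exists t. exists n. forall p. exists s. exists q. (G(r) & (L(t) | ~G(n)) | ~G(p) & (~L(q) | L(s)))

forall r. exists t. exists n. forall p. exists s. exists q. (G(r) & (L(t) | ~G(n)) | ~G(p) & (~L(q) | L(s)))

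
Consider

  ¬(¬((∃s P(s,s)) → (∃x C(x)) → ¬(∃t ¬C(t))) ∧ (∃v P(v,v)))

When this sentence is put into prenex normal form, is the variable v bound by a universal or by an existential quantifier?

universal

Eliminate → and ↔ using ¬ and ∨.
  ¬(¬(¬(∃s P(s,s)) ∨ ¬(∃x C(x)) ∨ ¬(∃t ¬C(t))) ∧ (∃v P(v,v)))
Drive negations inward (¬∀x A ≡ ∃x ¬A, ¬∃x A ≡ ∀x ¬A, De Morgan for ∧/∨):
  (∀s ¬P(s,s)) ∨ (∀x ¬C(x)) ∨ (∀t C(t)) ∨ (∀v ¬P(v,v))
Extract every quantifier outward, since the variables are now distinct and don't occur free across branches:
  ∀s ∀x ∀t ∀v (¬P(s,s) ∨ ¬C(x) ∨ C(t) ∨ ¬P(v,v))
The quantifier ∃v sits under an odd number of negations (counting the antecedent side of each →), so it flips to ∀v.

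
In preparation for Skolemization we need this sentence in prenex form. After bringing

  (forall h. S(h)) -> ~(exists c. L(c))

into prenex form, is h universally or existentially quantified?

existential

First replace A → B with ¬A ∨ B.
  ~(forall h. S(h)) | ~(exists c. L(c))
Move each ¬ inward, flipping quantifiers it crosses:
  (exists h. ~S(h)) | (forall c. ~L(c))
All bound variables are already distinct, so no renaming is needed.
Extract every quantifier outward, since the variables are now distinct and don't occur free across branches:
  exists h. forall c. (~S(h) | ~L(c))
The quantifier forall h sits under an odd number of negations (counting the antecedent side of each →), so it flips to exists h.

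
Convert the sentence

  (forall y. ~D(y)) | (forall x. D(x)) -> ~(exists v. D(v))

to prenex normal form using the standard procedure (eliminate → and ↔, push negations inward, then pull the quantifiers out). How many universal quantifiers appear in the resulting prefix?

First replace A → B with ¬A ∨ B.
  ~((forall y. ~D(y)) | (forall x. D(x))) | ~(exists v. D(v))
Drive negations inward (¬∀x A ≡ ∃x ¬A, ¬∃x A ≡ ∀x ¬A, De Morgan for ∧/∨):
  (exists y. D(y)) & (exists x. ~D(x)) | (forall v. ~D(v))
Finally move all quantifiers to the prefix:
  exists y. exists x. forall v. (D(y) & ~D(x) | ~D(v))
The prefix is exists y exists x forall v: 1 universal, 2 existential.

1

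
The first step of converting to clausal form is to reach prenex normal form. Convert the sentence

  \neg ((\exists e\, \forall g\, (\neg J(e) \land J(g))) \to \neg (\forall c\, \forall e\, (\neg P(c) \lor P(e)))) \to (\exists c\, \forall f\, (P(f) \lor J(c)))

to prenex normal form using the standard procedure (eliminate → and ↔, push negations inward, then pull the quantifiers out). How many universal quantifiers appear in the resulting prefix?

Rewrite implications/biconditionals: A → B as ¬A ∨ B.
  \neg \neg (\neg (\exists e\, \forall g\, (\neg J(e) \land J(g))) \lor \neg (\forall c\, \forall e\, (\neg P(c) \lor P(e)))) \lor (\exists c\, \forall f\, (P(f) \lor J(c)))
Drive negations inward (¬∀x A ≡ ∃x ¬A, ¬∃x A ≡ ∀x ¬A, De Morgan for ∧/∨):
  (\forall e\, \exists g\, (J(e) \lor \neg J(g))) \lor (\exists c\, \exists e\, (P(c) \land \neg P(e))) \lor (\exists c\, \forall f\, (P(f) \lor J(c)))
Rename bound variables to avoid capture: e↦v, c↦y.
  (\forall e\, \exists g\, (J(e) \lor \neg J(g))) \lor (\exists c\, \exists v\, (P(c) \land \neg P(v))) \lor (\exists y\, \forall f\, (P(f) \lor J(y)))
Extract every quantifier outward, since the variables are now distinct and don't occur free across branches:
  \forall e\, \exists g\, \exists c\, \exists v\, \exists y\, \forall f\, (J(e) \lor \neg J(g) \lor P(c) \land \neg P(v) \lor P(f) \lor J(y))
The prefix is \forall e \exists g \exists c \exists v \exists y \forall f: 2 universal, 4 existential.

2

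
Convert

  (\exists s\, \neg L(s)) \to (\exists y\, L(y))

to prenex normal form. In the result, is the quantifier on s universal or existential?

universal

Eliminate → and ↔ using ¬ and ∨.
  \neg (\exists s\, \neg L(s)) \lor (\exists y\, L(y))
Move each ¬ inward, flipping quantifiers it crosses:
  (\forall s\, L(s)) \lor (\exists y\, L(y))
All bound variables are already distinct, so no renaming is needed.
Pull the quantifiers to the front (each side's bound variable is not free in the other side):
  \forall s\, \exists y\, (L(s) \lor L(y))
The quantifier \exists s sits under an odd number of negations (counting the antecedent side of each →), so it flips to \forall s.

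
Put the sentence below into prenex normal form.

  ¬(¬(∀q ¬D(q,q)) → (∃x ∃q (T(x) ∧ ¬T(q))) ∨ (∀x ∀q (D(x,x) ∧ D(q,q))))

∃q ∀x ∀a ∃v1 ∃z1 (D(q,q) ∧ (¬T(x) ∨ T(a)) ∧ (¬D(v1,v1) ∨ ¬D(z1,z1)))

Eliminate → and ↔ using ¬ and ∨.
  ¬(¬¬(∀q ¬D(q,q)) ∨ (∃x ∃q (T(x) ∧ ¬T(q))) ∨ (∀x ∀q (D(x,x) ∧ D(q,q))))
Push ¬ through the quantifiers and connectives to reach negation normal form:
  (∃q D(q,q)) ∧ (∀x ∀q (¬T(x) ∨ T(q))) ∧ (∃x ∃q (¬D(x,x) ∨ ¬D(q,q)))
Rename bound variables to avoid capture: q↦a, x↦v1, q↦z1.
  (∃q D(q,q)) ∧ (∀x ∀a (¬T(x) ∨ T(a))) ∧ (∃v1 ∃z1 (¬D(v1,v1) ∨ ¬D(z1,z1)))
Pull the quantifiers to the front (each side's bound variable is not free in the other side):
  ∃q ∀x ∀a ∃v1 ∃z1 (D(q,q) ∧ (¬T(x) ∨ T(a)) ∧ (¬D(v1,v1) ∨ ¬D(z1,z1)))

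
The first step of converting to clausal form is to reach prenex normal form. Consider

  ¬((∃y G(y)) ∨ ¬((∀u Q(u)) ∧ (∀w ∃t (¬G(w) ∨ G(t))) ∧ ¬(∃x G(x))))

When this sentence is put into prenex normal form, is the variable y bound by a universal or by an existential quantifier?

universal

Drive negations inward (¬∀x A ≡ ∃x ¬A, ¬∃x A ≡ ∀x ¬A, De Morgan for ∧/∨):
  (∀y ¬G(y)) ∧ (∀u Q(u)) ∧ (∀w ∃t (¬G(w) ∨ G(t))) ∧ (∀x ¬G(x))
All bound variables are already distinct, so no renaming is needed.
Pull the quantifiers to the front (each side's bound variable is not free in the other side):
  ∀y ∀u ∀w ∃t ∀x (¬G(y) ∧ Q(u) ∧ (¬G(w) ∨ G(t)) ∧ ¬G(x))
The quantifier ∃y sits under an odd number of negations, so it flips to ∀y.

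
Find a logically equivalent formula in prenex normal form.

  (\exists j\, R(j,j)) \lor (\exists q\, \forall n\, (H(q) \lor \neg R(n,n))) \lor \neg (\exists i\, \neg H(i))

Push ¬ through the quantifiers and connectives to reach negation normal form:
  (\exists j\, R(j,j)) \lor (\exists q\, \forall n\, (H(q) \lor \neg R(n,n))) \lor (\forall i\, H(i))
All bound variables are already distinct, so no renaming is needed.
Finally move all quantifiers to the prefix:
  \exists j\, \exists q\, \forall n\, \forall i\, (R(j,j) \lor H(q) \lor \neg R(n,n) \lor H(i))

\exists j\, \exists q\, \forall n\, \forall i\, (R(j,j) \lor H(q) \lor \neg R(n,n) \lor H(i))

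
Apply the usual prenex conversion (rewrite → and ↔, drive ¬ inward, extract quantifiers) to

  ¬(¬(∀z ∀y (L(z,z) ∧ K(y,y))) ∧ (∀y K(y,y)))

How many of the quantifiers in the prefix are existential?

1

Drive negations inward (¬∀x A ≡ ∃x ¬A, ¬∃x A ≡ ∀x ¬A, De Morgan for ∧/∨):
  (∀z ∀y (L(z,z) ∧ K(y,y))) ∨ (∃y ¬K(y,y))
Standardize variables apart so no two quantifiers bind the same name: y↦b.
  (∀z ∀y (L(z,z) ∧ K(y,y))) ∨ (∃b ¬K(b,b))
Pull the quantifiers to the front (each side's bound variable is not free in the other side):
  ∀z ∀y ∃b (L(z,z) ∧ K(y,y) ∨ ¬K(b,b))
The prefix is ∀z ∀y ∃b: 2 universal, 1 existential.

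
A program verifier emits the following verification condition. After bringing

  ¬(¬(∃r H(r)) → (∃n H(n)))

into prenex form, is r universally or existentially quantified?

Eliminate → and ↔ using ¬ and ∨.
  ¬(¬¬(∃r H(r)) ∨ (∃n H(n)))
Drive negations inward (¬∀x A ≡ ∃x ¬A, ¬∃x A ≡ ∀x ¬A, De Morgan for ∧/∨):
  (∀r ¬H(r)) ∧ (∀n ¬H(n))
All bound variables are already distinct, so no renaming is needed.
Pull the quantifiers to the front (each side's bound variable is not free in the other side):
  ∀r ∀n (¬H(r) ∧ ¬H(n))
The quantifier ∃r sits under an odd number of negations (counting the antecedent side of each →), so it flips to ∀r.

universal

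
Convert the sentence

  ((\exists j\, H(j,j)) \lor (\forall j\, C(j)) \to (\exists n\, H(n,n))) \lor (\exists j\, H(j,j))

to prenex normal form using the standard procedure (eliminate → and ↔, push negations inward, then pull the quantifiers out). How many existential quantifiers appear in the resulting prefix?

Eliminate → and ↔ using ¬ and ∨.
  \neg ((\exists j\, H(j,j)) \lor (\forall j\, C(j))) \lor (\exists n\, H(n,n)) \lor (\exists j\, H(j,j))
Push ¬ through the quantifiers and connectives to reach negation normal form:
  (\forall j\, \neg H(j,j)) \land (\exists j\, \neg C(j)) \lor (\exists n\, H(n,n)) \lor (\exists j\, H(j,j))
Give each quantifier a distinct variable: j↦r, j↦y.
  (\forall j\, \neg H(j,j)) \land (\exists r\, \neg C(r)) \lor (\exists n\, H(n,n)) \lor (\exists y\, H(y,y))
Pull the quantifiers to the front (each side's bound variable is not free in the other side):
  \forall j\, \exists r\, \exists n\, \exists y\, (\neg H(j,j) \land \neg C(r) \lor H(n,n) \lor H(y,y))
The prefix is \forall j \exists r \exists n \exists y: 1 universal, 3 existential.

3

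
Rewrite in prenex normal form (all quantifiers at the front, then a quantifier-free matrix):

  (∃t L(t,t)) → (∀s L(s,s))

First replace A → B with ¬A ∨ B.
  ¬(∃t L(t,t)) ∨ (∀s L(s,s))
Drive negations inward (¬∀x A ≡ ∃x ¬A, ¬∃x A ≡ ∀x ¬A, De Morgan for ∧/∨):
  (∀t ¬L(t,t)) ∨ (∀s L(s,s))
Finally move all quantifiers to the prefix:
  ∀t ∀s (¬L(t,t) ∨ L(s,s))

∀t ∀s (¬L(t,t) ∨ L(s,s))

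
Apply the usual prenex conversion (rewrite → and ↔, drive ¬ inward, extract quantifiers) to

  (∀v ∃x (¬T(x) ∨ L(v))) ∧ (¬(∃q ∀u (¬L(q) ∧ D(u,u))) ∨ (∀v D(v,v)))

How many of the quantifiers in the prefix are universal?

Move each ¬ inward, flipping quantifiers it crosses:
  (∀v ∃x (¬T(x) ∨ L(v))) ∧ ((∀q ∃u (L(q) ∨ ¬D(u,u))) ∨ (∀v D(v,v)))
Standardize variables apart so no two quantifiers bind the same name: v↦p.
  (∀v ∃x (¬T(x) ∨ L(v))) ∧ ((∀q ∃u (L(q) ∨ ¬D(u,u))) ∨ (∀p D(p,p)))
Finally move all quantifiers to the prefix:
  ∀v ∃x ∀q ∃u ∀p ((¬T(x) ∨ L(v)) ∧ (L(q) ∨ ¬D(u,u) ∨ D(p,p)))
The prefix is ∀v ∃x ∀q ∃u ∀p: 3 universal, 2 existential.

3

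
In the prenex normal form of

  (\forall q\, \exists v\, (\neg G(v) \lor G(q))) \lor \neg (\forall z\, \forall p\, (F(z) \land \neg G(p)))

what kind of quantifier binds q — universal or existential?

universal

Drive negations inward (¬∀x A ≡ ∃x ¬A, ¬∃x A ≡ ∀x ¬A, De Morgan for ∧/∨):
  (\forall q\, \exists v\, (\neg G(v) \lor G(q))) \lor (\exists z\, \exists p\, (\neg F(z) \lor G(p)))
All bound variables are already distinct, so no renaming is needed.
Pull the quantifiers to the front (each side's bound variable is not free in the other side):
  \forall q\, \exists v\, \exists z\, \exists p\, (\neg G(v) \lor G(q) \lor \neg F(z) \lor G(p))
The quantifier \forall q sits under an even number of negations, so it remains universal.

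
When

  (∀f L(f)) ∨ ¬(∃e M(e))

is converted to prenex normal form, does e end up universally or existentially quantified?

universal

Drive negations inward (¬∀x A ≡ ∃x ¬A, ¬∃x A ≡ ∀x ¬A, De Morgan for ∧/∨):
  (∀f L(f)) ∨ (∀e ¬M(e))
All bound variables are already distinct, so no renaming is needed.
Pull the quantifiers to the front (each side's bound variable is not free in the other side):
  ∀f ∀e (L(f) ∨ ¬M(e))
The quantifier ∃e sits under an odd number of negations, so it flips to ∀e.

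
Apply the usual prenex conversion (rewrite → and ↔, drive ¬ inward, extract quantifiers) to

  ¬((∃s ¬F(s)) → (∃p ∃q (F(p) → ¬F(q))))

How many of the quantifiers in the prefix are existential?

1

Rewrite implications/biconditionals: A → B as ¬A ∨ B.
  ¬(¬(∃s ¬F(s)) ∨ (∃p ∃q (¬F(p) ∨ ¬F(q))))
Push ¬ through the quantifiers and connectives to reach negation normal form:
  (∃s ¬F(s)) ∧ (∀p ∀q (F(p) ∧ F(q)))
All bound variables are already distinct, so no renaming is needed.
Finally move all quantifiers to the prefix:
  ∃s ∀p ∀q (¬F(s) ∧ F(p) ∧ F(q))
The prefix is ∃s ∀p ∀q: 2 universal, 1 existential.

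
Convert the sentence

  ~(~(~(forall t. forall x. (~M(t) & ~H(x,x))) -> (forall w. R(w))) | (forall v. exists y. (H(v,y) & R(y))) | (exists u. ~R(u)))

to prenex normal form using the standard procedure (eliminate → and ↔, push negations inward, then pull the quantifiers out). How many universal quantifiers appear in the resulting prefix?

5

Eliminate → and ↔ using ¬ and ∨.
  ~(~(~~(forall t. forall x. (~M(t) & ~H(x,x))) | (forall w. R(w))) | (forall v. exists y. (H(v,y) & R(y))) | (exists u. ~R(u)))
Push ¬ through the quantifiers and connectives to reach negation normal form:
  ((forall t. forall x. (~M(t) & ~H(x,x))) | (forall w. R(w))) & (exists v. forall y. (~H(v,y) | ~R(y))) & (forall u. R(u))
Finally move all quantifiers to the prefix:
  forall t. forall x. forall w. exists v. forall y. forall u. ((~M(t) & ~H(x,x) | R(w)) & (~H(v,y) | ~R(y)) & R(u))
The prefix is forall t forall x forall w exists v forall y forall u: 5 universal, 1 existential.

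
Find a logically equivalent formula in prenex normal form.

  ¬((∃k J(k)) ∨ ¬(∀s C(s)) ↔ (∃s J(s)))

Rewrite implications/biconditionals: A → B as ¬A ∨ B; A ↔ B as (¬A ∨ B) ∧ (¬B ∨ A).
  ¬((¬((∃k J(k)) ∨ ¬(∀s C(s))) ∨ (∃s J(s))) ∧ (¬(∃s J(s)) ∨ (∃k J(k)) ∨ ¬(∀s C(s))))
Move each ¬ inward, flipping quantifiers it crosses:
  ((∃k J(k)) ∨ (∃s ¬C(s))) ∧ (∀s ¬J(s)) ∨ (∃s J(s)) ∧ (∀k ¬J(k)) ∧ (∀s C(s))
Standardize variables apart so no two quantifiers bind the same name: s↦p, s↦w1, k↦t, s↦u.
  ((∃k J(k)) ∨ (∃s ¬C(s))) ∧ (∀p ¬J(p)) ∨ (∃w1 J(w1)) ∧ (∀t ¬J(t)) ∧ (∀u C(u))
Extract every quantifier outward, since the variables are now distinct and don't occur free across branches:
  ∃k ∃s ∀p ∃w1 ∀t ∀u ((J(k) ∨ ¬C(s)) ∧ ¬J(p) ∨ J(w1) ∧ ¬J(t) ∧ C(u))

∃k ∃s ∀p ∃w1 ∀t ∀u ((J(k) ∨ ¬C(s)) ∧ ¬J(p) ∨ J(w1) ∧ ¬J(t) ∧ C(u))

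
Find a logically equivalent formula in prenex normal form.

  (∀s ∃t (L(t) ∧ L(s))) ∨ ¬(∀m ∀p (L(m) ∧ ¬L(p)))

Move each ¬ inward, flipping quantifiers it crosses:
  (∀s ∃t (L(t) ∧ L(s))) ∨ (∃m ∃p (¬L(m) ∨ L(p)))
All bound variables are already distinct, so no renaming is needed.
Pull the quantifiers to the front (each side's bound variable is not free in the other side):
  ∀s ∃t ∃m ∃p (L(t) ∧ L(s) ∨ ¬L(m) ∨ L(p))

∀s ∃t ∃m ∃p (L(t) ∧ L(s) ∨ ¬L(m) ∨ L(p))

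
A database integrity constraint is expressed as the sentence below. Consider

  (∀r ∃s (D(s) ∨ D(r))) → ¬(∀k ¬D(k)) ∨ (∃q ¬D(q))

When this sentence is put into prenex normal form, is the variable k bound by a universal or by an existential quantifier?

First replace A → B with ¬A ∨ B.
  ¬(∀r ∃s (D(s) ∨ D(r))) ∨ ¬(∀k ¬D(k)) ∨ (∃q ¬D(q))
Move each ¬ inward, flipping quantifiers it crosses:
  (∃r ∀s (¬D(s) ∧ ¬D(r))) ∨ (∃k D(k)) ∨ (∃q ¬D(q))
Pull the quantifiers to the front (each side's bound variable is not free in the other side):
  ∃r ∀s ∃k ∃q (¬D(s) ∧ ¬D(r) ∨ D(k) ∨ ¬D(q))
The quantifier ∀k sits under an odd number of negations (counting the antecedent side of each →), so it flips to ∃k.

existential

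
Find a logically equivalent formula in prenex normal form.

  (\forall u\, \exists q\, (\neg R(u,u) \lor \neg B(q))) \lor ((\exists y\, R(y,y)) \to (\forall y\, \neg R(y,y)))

Eliminate → and ↔ using ¬ and ∨.
  (\forall u\, \exists q\, (\neg R(u,u) \lor \neg B(q))) \lor \neg (\exists y\, R(y,y)) \lor (\forall y\, \neg R(y,y))
Drive negations inward (¬∀x A ≡ ∃x ¬A, ¬∃x A ≡ ∀x ¬A, De Morgan for ∧/∨):
  (\forall u\, \exists q\, (\neg R(u,u) \lor \neg B(q))) \lor (\forall y\, \neg R(y,y)) \lor (\forall y\, \neg R(y,y))
Standardize variables apart so no two quantifiers bind the same name: y↦y1.
  (\forall u\, \exists q\, (\neg R(u,u) \lor \neg B(q))) \lor (\forall y\, \neg R(y,y)) \lor (\forall y1\, \neg R(y1,y1))
Finally move all quantifiers to the prefix:
  \forall u\, \exists q\, \forall y\, \forall y1\, (\neg R(u,u) \lor \neg B(q) \lor \neg R(y,y) \lor \neg R(y1,y1))

\forall u\, \exists q\, \forall y\, \forall y1\, (\neg R(u,u) \lor \neg B(q) \lor \neg R(y,y) \lor \neg R(y1,y1))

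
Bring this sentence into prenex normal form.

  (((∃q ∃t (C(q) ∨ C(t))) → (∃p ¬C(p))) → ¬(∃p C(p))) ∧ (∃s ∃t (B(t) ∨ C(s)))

First replace A → B with ¬A ∨ B.
  (¬(¬(∃q ∃t (C(q) ∨ C(t))) ∨ (∃p ¬C(p))) ∨ ¬(∃p C(p))) ∧ (∃s ∃t (B(t) ∨ C(s)))
Push ¬ through the quantifiers and connectives to reach negation normal form:
  ((∃q ∃t (C(q) ∨ C(t))) ∧ (∀p C(p)) ∨ (∀p ¬C(p))) ∧ (∃s ∃t (B(t) ∨ C(s)))
Standardize variables apart so no two quantifiers bind the same name: p↦z1, t↦z.
  ((∃q ∃t (C(q) ∨ C(t))) ∧ (∀p C(p)) ∨ (∀z1 ¬C(z1))) ∧ (∃s ∃z (B(z) ∨ C(s)))
Extract every quantifier outward, since the variables are now distinct and don't occur free across branches:
  ∃q ∃t ∀p ∀z1 ∃s ∃z (((C(q) ∨ C(t)) ∧ C(p) ∨ ¬C(z1)) ∧ (B(z) ∨ C(s)))

∃q ∃t ∀p ∀z1 ∃s ∃z (((C(q) ∨ C(t)) ∧ C(p) ∨ ¬C(z1)) ∧ (B(z) ∨ C(s)))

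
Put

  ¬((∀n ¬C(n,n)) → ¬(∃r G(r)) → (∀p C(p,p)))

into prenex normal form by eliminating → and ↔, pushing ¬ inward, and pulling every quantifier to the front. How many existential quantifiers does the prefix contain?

1

Rewrite implications/biconditionals: A → B as ¬A ∨ B.
  ¬(¬(∀n ¬C(n,n)) ∨ ¬¬(∃r G(r)) ∨ (∀p C(p,p)))
Drive negations inward (¬∀x A ≡ ∃x ¬A, ¬∃x A ≡ ∀x ¬A, De Morgan for ∧/∨):
  (∀n ¬C(n,n)) ∧ (∀r ¬G(r)) ∧ (∃p ¬C(p,p))
Finally move all quantifiers to the prefix:
  ∀n ∀r ∃p (¬C(n,n) ∧ ¬G(r) ∧ ¬C(p,p))
The prefix is ∀n ∀r ∃p: 2 universal, 1 existential.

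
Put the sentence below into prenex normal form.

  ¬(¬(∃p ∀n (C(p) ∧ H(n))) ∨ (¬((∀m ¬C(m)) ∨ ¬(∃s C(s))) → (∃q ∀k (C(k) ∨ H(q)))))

∃p ∀n ∃m ∃s ∀q ∃k (C(p) ∧ H(n) ∧ C(m) ∧ C(s) ∧ ¬C(k) ∧ ¬H(q))

Rewrite implications/biconditionals: A → B as ¬A ∨ B.
  ¬(¬(∃p ∀n (C(p) ∧ H(n))) ∨ ¬¬((∀m ¬C(m)) ∨ ¬(∃s C(s))) ∨ (∃q ∀k (C(k) ∨ H(q))))
Drive negations inward (¬∀x A ≡ ∃x ¬A, ¬∃x A ≡ ∀x ¬A, De Morgan for ∧/∨):
  (∃p ∀n (C(p) ∧ H(n))) ∧ (∃m C(m)) ∧ (∃s C(s)) ∧ (∀q ∃k (¬C(k) ∧ ¬H(q)))
All bound variables are already distinct, so no renaming is needed.
Pull the quantifiers to the front (each side's bound variable is not free in the other side):
  ∃p ∀n ∃m ∃s ∀q ∃k (C(p) ∧ H(n) ∧ C(m) ∧ C(s) ∧ ¬C(k) ∧ ¬H(q))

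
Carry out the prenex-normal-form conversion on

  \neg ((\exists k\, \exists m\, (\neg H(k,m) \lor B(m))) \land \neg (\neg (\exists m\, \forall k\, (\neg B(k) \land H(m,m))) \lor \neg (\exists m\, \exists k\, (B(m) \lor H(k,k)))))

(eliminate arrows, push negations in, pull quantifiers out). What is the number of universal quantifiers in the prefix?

5

Push ¬ through the quantifiers and connectives to reach negation normal form:
  (\forall k\, \forall m\, (H(k,m) \land \neg B(m))) \lor (\forall m\, \exists k\, (B(k) \lor \neg H(m,m))) \lor (\forall m\, \forall k\, (\neg B(m) \land \neg H(k,k)))
Give each quantifier a distinct variable: m↦y, k↦w1, m↦w, k↦x.
  (\forall k\, \forall m\, (H(k,m) \land \neg B(m))) \lor (\forall y\, \exists w1\, (B(w1) \lor \neg H(y,y))) \lor (\forall w\, \forall x\, (\neg B(w) \land \neg H(x,x)))
Pull the quantifiers to the front (each side's bound variable is not free in the other side):
  \forall k\, \forall m\, \forall y\, \exists w1\, \forall w\, \forall x\, (H(k,m) \land \neg B(m) \lor B(w1) \lor \neg H(y,y) \lor \neg B(w) \land \neg H(x,x))
The prefix is \forall k \forall m \forall y \exists w1 \forall w \forall x: 5 universal, 1 existential.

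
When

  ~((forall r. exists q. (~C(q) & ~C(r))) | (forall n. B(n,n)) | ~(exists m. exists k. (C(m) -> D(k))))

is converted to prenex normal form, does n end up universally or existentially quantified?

existential

Rewrite implications/biconditionals: A → B as ¬A ∨ B.
  ~((forall r. exists q. (~C(q) & ~C(r))) | (forall n. B(n,n)) | ~(exists m. exists k. (~C(m) | D(k))))
Push ¬ through the quantifiers and connectives to reach negation normal form:
  (exists r. forall q. (C(q) | C(r))) & (exists n. ~B(n,n)) & (exists m. exists k. (~C(m) | D(k)))
Extract every quantifier outward, since the variables are now distinct and don't occur free across branches:
  exists r. forall q. exists n. exists m. exists k. ((C(q) | C(r)) & ~B(n,n) & (~C(m) | D(k)))
The quantifier forall n sits under an odd number of negations (counting the antecedent side of each →), so it flips to exists n.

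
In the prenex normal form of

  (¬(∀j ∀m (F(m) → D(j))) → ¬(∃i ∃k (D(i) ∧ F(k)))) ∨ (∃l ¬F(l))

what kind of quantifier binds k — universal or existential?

universal

Rewrite implications/biconditionals: A → B as ¬A ∨ B.
  ¬¬(∀j ∀m (¬F(m) ∨ D(j))) ∨ ¬(∃i ∃k (D(i) ∧ F(k))) ∨ (∃l ¬F(l))
Move each ¬ inward, flipping quantifiers it crosses:
  (∀j ∀m (¬F(m) ∨ D(j))) ∨ (∀i ∀k (¬D(i) ∨ ¬F(k))) ∨ (∃l ¬F(l))
All bound variables are already distinct, so no renaming is needed.
Pull the quantifiers to the front (each side's bound variable is not free in the other side):
  ∀j ∀m ∀i ∀k ∃l (¬F(m) ∨ D(j) ∨ ¬D(i) ∨ ¬F(k) ∨ ¬F(l))
The quantifier ∃k sits under an odd number of negations (counting the antecedent side of each →), so it flips to ∀k.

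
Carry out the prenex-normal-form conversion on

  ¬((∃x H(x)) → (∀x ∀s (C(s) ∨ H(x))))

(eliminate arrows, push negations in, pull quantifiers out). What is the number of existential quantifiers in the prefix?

Eliminate → and ↔ using ¬ and ∨.
  ¬(¬(∃x H(x)) ∨ (∀x ∀s (C(s) ∨ H(x))))
Move each ¬ inward, flipping quantifiers it crosses:
  (∃x H(x)) ∧ (∃x ∃s (¬C(s) ∧ ¬H(x)))
Rename bound variables to avoid capture: x↦b.
  (∃x H(x)) ∧ (∃b ∃s (¬C(s) ∧ ¬H(b)))
Pull the quantifiers to the front (each side's bound variable is not free in the other side):
  ∃x ∃b ∃s (H(x) ∧ ¬C(s) ∧ ¬H(b))
The prefix is ∃x ∃b ∃s: 0 universal, 3 existential.

3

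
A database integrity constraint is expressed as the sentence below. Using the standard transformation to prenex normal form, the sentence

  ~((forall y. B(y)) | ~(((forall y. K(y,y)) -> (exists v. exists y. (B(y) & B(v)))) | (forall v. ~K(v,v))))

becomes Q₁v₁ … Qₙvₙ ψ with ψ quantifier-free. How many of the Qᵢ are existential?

Eliminate → and ↔ using ¬ and ∨.
  ~((forall y. B(y)) | ~(~(forall y. K(y,y)) | (exists v. exists y. (B(y) & B(v))) | (forall v. ~K(v,v))))
Drive negations inward (¬∀x A ≡ ∃x ¬A, ¬∃x A ≡ ∀x ¬A, De Morgan for ∧/∨):
  (exists y. ~B(y)) & ((exists y. ~K(y,y)) | (exists v. exists y. (B(y) & B(v))) | (forall v. ~K(v,v)))
Standardize variables apart so no two quantifiers bind the same name: y↦z1, y↦y1, v↦c.
  (exists y. ~B(y)) & ((exists z1. ~K(z1,z1)) | (exists v. exists y1. (B(y1) & B(v))) | (forall c. ~K(c,c)))
Extract every quantifier outward, since the variables are now distinct and don't occur free across branches:
  exists y. exists z1. exists v. exists y1. forall c. (~B(y) & (~K(z1,z1) | B(y1) & B(v) | ~K(c,c)))
The prefix is exists y exists z1 exists v exists y1 forall c: 1 universal, 4 existential.

4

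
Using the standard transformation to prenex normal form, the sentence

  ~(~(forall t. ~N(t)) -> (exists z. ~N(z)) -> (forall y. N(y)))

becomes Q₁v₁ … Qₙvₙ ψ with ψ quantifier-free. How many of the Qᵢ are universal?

Rewrite implications/biconditionals: A → B as ¬A ∨ B.
  ~(~~(forall t. ~N(t)) | ~(exists z. ~N(z)) | (forall y. N(y)))
Push ¬ through the quantifiers and connectives to reach negation normal form:
  (exists t. N(t)) & (exists z. ~N(z)) & (exists y. ~N(y))
All bound variables are already distinct, so no renaming is needed.
Finally move all quantifiers to the prefix:
  exists t. exists z. exists y. (N(t) & ~N(z) & ~N(y))
The prefix is exists t exists z exists y: 0 universal, 3 existential.

0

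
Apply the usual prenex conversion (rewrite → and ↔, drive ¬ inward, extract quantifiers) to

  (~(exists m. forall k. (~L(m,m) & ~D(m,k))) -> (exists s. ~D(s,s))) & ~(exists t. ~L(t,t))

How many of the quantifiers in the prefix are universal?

2

Rewrite implications/biconditionals: A → B as ¬A ∨ B.
  (~~(exists m. forall k. (~L(m,m) & ~D(m,k))) | (exists s. ~D(s,s))) & ~(exists t. ~L(t,t))
Push ¬ through the quantifiers and connectives to reach negation normal form:
  ((exists m. forall k. (~L(m,m) & ~D(m,k))) | (exists s. ~D(s,s))) & (forall t. L(t,t))
All bound variables are already distinct, so no renaming is needed.
Pull the quantifiers to the front (each side's bound variable is not free in the other side):
  exists m. forall k. exists s. forall t. ((~L(m,m) & ~D(m,k) | ~D(s,s)) & L(t,t))
The prefix is exists m forall k exists s forall t: 2 universal, 2 existential.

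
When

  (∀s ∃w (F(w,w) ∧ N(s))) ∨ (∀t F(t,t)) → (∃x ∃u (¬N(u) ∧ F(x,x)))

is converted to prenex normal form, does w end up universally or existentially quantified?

Eliminate → and ↔ using ¬ and ∨.
  ¬((∀s ∃w (F(w,w) ∧ N(s))) ∨ (∀t F(t,t))) ∨ (∃x ∃u (¬N(u) ∧ F(x,x)))
Push ¬ through the quantifiers and connectives to reach negation normal form:
  (∃s ∀w (¬F(w,w) ∨ ¬N(s))) ∧ (∃t ¬F(t,t)) ∨ (∃x ∃u (¬N(u) ∧ F(x,x)))
All bound variables are already distinct, so no renaming is needed.
Pull the quantifiers to the front (each side's bound variable is not free in the other side):
  ∃s ∀w ∃t ∃x ∃u ((¬F(w,w) ∨ ¬N(s)) ∧ ¬F(t,t) ∨ ¬N(u) ∧ F(x,x))
The quantifier ∃w sits under an odd number of negations (counting the antecedent side of each →), so it flips to ∀w.

universal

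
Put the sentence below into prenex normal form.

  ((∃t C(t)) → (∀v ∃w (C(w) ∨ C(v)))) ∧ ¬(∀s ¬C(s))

∀t ∀v ∃w ∃s ((¬C(t) ∨ C(w) ∨ C(v)) ∧ C(s))

Rewrite implications/biconditionals: A → B as ¬A ∨ B.
  (¬(∃t C(t)) ∨ (∀v ∃w (C(w) ∨ C(v)))) ∧ ¬(∀s ¬C(s))
Push ¬ through the quantifiers and connectives to reach negation normal form:
  ((∀t ¬C(t)) ∨ (∀v ∃w (C(w) ∨ C(v)))) ∧ (∃s C(s))
Pull the quantifiers to the front (each side's bound variable is not free in the other side):
  ∀t ∀v ∃w ∃s ((¬C(t) ∨ C(w) ∨ C(v)) ∧ C(s))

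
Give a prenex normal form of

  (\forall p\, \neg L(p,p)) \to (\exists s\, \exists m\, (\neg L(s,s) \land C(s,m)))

First replace A → B with ¬A ∨ B.
  \neg (\forall p\, \neg L(p,p)) \lor (\exists s\, \exists m\, (\neg L(s,s) \land C(s,m)))
Drive negations inward (¬∀x A ≡ ∃x ¬A, ¬∃x A ≡ ∀x ¬A, De Morgan for ∧/∨):
  (\exists p\, L(p,p)) \lor (\exists s\, \exists m\, (\neg L(s,s) \land C(s,m)))
Finally move all quantifiers to the prefix:
  \exists p\, \exists s\, \exists m\, (L(p,p) \lor \neg L(s,s) \land C(s,m))

\exists p\, \exists s\, \exists m\, (L(p,p) \lor \neg L(s,s) \land C(s,m))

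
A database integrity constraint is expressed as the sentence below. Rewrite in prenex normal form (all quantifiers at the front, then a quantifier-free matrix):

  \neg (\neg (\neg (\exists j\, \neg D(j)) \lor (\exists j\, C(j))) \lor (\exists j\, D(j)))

Push ¬ through the quantifiers and connectives to reach negation normal form:
  ((\forall j\, D(j)) \lor (\exists j\, C(j))) \land (\forall j\, \neg D(j))
Standardize variables apart so no two quantifiers bind the same name: j↦p, j↦z.
  ((\forall j\, D(j)) \lor (\exists p\, C(p))) \land (\forall z\, \neg D(z))
Extract every quantifier outward, since the variables are now distinct and don't occur free across branches:
  \forall j\, \exists p\, \forall z\, ((D(j) \lor C(p)) \land \neg D(z))

\forall j\, \exists p\, \forall z\, ((D(j) \lor C(p)) \land \neg D(z))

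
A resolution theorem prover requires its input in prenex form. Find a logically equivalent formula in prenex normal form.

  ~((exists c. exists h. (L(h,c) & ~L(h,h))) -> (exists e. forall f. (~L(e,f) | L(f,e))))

exists c. exists h. forall e. exists f. (L(h,c) & ~L(h,h) & L(e,f) & ~L(f,e))

First replace A → B with ¬A ∨ B.
  ~(~(exists c. exists h. (L(h,c) & ~L(h,h))) | (exists e. forall f. (~L(e,f) | L(f,e))))
Move each ¬ inward, flipping quantifiers it crosses:
  (exists c. exists h. (L(h,c) & ~L(h,h))) & (forall e. exists f. (L(e,f) & ~L(f,e)))
All bound variables are already distinct, so no renaming is needed.
Pull the quantifiers to the front (each side's bound variable is not free in the other side):
  exists c. exists h. forall e. exists f. (L(h,c) & ~L(h,h) & L(e,f) & ~L(f,e))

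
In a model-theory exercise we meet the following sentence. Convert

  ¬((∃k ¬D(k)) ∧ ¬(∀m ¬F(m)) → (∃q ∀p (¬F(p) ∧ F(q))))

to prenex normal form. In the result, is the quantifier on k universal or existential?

existential

Rewrite implications/biconditionals: A → B as ¬A ∨ B.
  ¬(¬((∃k ¬D(k)) ∧ ¬(∀m ¬F(m))) ∨ (∃q ∀p (¬F(p) ∧ F(q))))
Drive negations inward (¬∀x A ≡ ∃x ¬A, ¬∃x A ≡ ∀x ¬A, De Morgan for ∧/∨):
  (∃k ¬D(k)) ∧ (∃m F(m)) ∧ (∀q ∃p (F(p) ∨ ¬F(q)))
Finally move all quantifiers to the prefix:
  ∃k ∃m ∀q ∃p (¬D(k) ∧ F(m) ∧ (F(p) ∨ ¬F(q)))
The quantifier ∃k sits under an even number of negations (counting the antecedent side of each →), so it remains existential.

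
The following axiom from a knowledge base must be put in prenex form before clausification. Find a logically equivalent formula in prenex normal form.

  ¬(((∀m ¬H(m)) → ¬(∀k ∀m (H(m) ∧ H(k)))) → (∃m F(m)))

∃m ∃k ∃u1 ∀b ((H(m) ∨ ¬H(u1) ∨ ¬H(k)) ∧ ¬F(b))

Eliminate → and ↔ using ¬ and ∨.
  ¬(¬(¬(∀m ¬H(m)) ∨ ¬(∀k ∀m (H(m) ∧ H(k)))) ∨ (∃m F(m)))
Push ¬ through the quantifiers and connectives to reach negation normal form:
  ((∃m H(m)) ∨ (∃k ∃m (¬H(m) ∨ ¬H(k)))) ∧ (∀m ¬F(m))
Standardize variables apart so no two quantifiers bind the same name: m↦u1, m↦b.
  ((∃m H(m)) ∨ (∃k ∃u1 (¬H(u1) ∨ ¬H(k)))) ∧ (∀b ¬F(b))
Extract every quantifier outward, since the variables are now distinct and don't occur free across branches:
  ∃m ∃k ∃u1 ∀b ((H(m) ∨ ¬H(u1) ∨ ¬H(k)) ∧ ¬F(b))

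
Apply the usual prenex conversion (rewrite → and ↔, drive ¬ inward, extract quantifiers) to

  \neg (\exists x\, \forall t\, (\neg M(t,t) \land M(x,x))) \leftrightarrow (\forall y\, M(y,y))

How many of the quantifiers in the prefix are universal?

3

First replace A → B with ¬A ∨ B; A ↔ B as (¬A ∨ B) ∧ (¬B ∨ A).
  (\neg \neg (\exists x\, \forall t\, (\neg M(t,t) \land M(x,x))) \lor (\forall y\, M(y,y))) \land (\neg (\forall y\, M(y,y)) \lor \neg (\exists x\, \forall t\, (\neg M(t,t) \land M(x,x))))
Move each ¬ inward, flipping quantifiers it crosses:
  ((\exists x\, \forall t\, (\neg M(t,t) \land M(x,x))) \lor (\forall y\, M(y,y))) \land ((\exists y\, \neg M(y,y)) \lor (\forall x\, \exists t\, (M(t,t) \lor \neg M(x,x))))
Give each quantifier a distinct variable: y↦c, x↦u, t↦w.
  ((\exists x\, \forall t\, (\neg M(t,t) \land M(x,x))) \lor (\forall y\, M(y,y))) \land ((\exists c\, \neg M(c,c)) \lor (\forall u\, \exists w\, (M(w,w) \lor \neg M(u,u))))
Extract every quantifier outward, since the variables are now distinct and don't occur free across branches:
  \exists x\, \forall t\, \forall y\, \exists c\, \forall u\, \exists w\, ((\neg M(t,t) \land M(x,x) \lor M(y,y)) \land (\neg M(c,c) \lor M(w,w) \lor \neg M(u,u)))
The prefix is \exists x \forall t \forall y \exists c \forall u \exists w: 3 universal, 3 existential.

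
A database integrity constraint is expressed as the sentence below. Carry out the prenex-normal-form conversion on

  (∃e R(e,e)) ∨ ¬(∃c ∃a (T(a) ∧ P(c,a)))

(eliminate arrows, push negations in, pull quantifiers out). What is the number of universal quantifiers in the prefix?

Push ¬ through the quantifiers and connectives to reach negation normal form:
  (∃e R(e,e)) ∨ (∀c ∀a (¬T(a) ∨ ¬P(c,a)))
All bound variables are already distinct, so no renaming is needed.
Finally move all quantifiers to the prefix:
  ∃e ∀c ∀a (R(e,e) ∨ ¬T(a) ∨ ¬P(c,a))
The prefix is ∃e ∀c ∀a: 2 universal, 1 existential.

2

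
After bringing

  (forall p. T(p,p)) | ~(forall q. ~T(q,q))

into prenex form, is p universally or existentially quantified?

Drive negations inward (¬∀x A ≡ ∃x ¬A, ¬∃x A ≡ ∀x ¬A, De Morgan for ∧/∨):
  (forall p. T(p,p)) | (exists q. T(q,q))
All bound variables are already distinct, so no renaming is needed.
Finally move all quantifiers to the prefix:
  forall p. exists q. (T(p,p) | T(q,q))
The quantifier forall p sits under an even number of negations, so it remains universal.

universal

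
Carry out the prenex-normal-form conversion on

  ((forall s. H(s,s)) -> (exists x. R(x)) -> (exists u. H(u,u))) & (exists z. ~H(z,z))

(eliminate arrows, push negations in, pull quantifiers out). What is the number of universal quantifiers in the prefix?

First replace A → B with ¬A ∨ B.
  (~(forall s. H(s,s)) | ~(exists x. R(x)) | (exists u. H(u,u))) & (exists z. ~H(z,z))
Move each ¬ inward, flipping quantifiers it crosses:
  ((exists s. ~H(s,s)) | (forall x. ~R(x)) | (exists u. H(u,u))) & (exists z. ~H(z,z))
Pull the quantifiers to the front (each side's bound variable is not free in the other side):
  exists s. forall x. exists u. exists z. ((~H(s,s) | ~R(x) | H(u,u)) & ~H(z,z))
The prefix is exists s forall x exists u exists z: 1 universal, 3 existential.

1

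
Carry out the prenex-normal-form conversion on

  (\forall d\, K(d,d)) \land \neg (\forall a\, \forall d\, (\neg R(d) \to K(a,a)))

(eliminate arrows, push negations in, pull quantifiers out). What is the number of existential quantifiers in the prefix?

Eliminate → and ↔ using ¬ and ∨.
  (\forall d\, K(d,d)) \land \neg (\forall a\, \forall d\, (\neg \neg R(d) \lor K(a,a)))
Push ¬ through the quantifiers and connectives to reach negation normal form:
  (\forall d\, K(d,d)) \land (\exists a\, \exists d\, (\neg R(d) \land \neg K(a,a)))
Rename bound variables to avoid capture: d↦q.
  (\forall d\, K(d,d)) \land (\exists a\, \exists q\, (\neg R(q) \land \neg K(a,a)))
Pull the quantifiers to the front (each side's bound variable is not free in the other side):
  \forall d\, \exists a\, \exists q\, (K(d,d) \land \neg R(q) \land \neg K(a,a))
The prefix is \forall d \exists a \exists q: 1 universal, 2 existential.

2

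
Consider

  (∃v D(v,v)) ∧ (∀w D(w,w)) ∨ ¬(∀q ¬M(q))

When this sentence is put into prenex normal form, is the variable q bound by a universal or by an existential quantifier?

existential

Move each ¬ inward, flipping quantifiers it crosses:
  (∃v D(v,v)) ∧ (∀w D(w,w)) ∨ (∃q M(q))
Finally move all quantifiers to the prefix:
  ∃v ∀w ∃q (D(v,v) ∧ D(w,w) ∨ M(q))
The quantifier ∀q sits under an odd number of negations, so it flips to ∃q.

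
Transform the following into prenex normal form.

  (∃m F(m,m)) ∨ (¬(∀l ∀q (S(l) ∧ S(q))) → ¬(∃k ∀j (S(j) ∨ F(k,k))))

∃m ∀l ∀q ∀k ∃j (F(m,m) ∨ S(l) ∧ S(q) ∨ ¬S(j) ∧ ¬F(k,k))

Rewrite implications/biconditionals: A → B as ¬A ∨ B.
  (∃m F(m,m)) ∨ ¬¬(∀l ∀q (S(l) ∧ S(q))) ∨ ¬(∃k ∀j (S(j) ∨ F(k,k)))
Drive negations inward (¬∀x A ≡ ∃x ¬A, ¬∃x A ≡ ∀x ¬A, De Morgan for ∧/∨):
  (∃m F(m,m)) ∨ (∀l ∀q (S(l) ∧ S(q))) ∨ (∀k ∃j (¬S(j) ∧ ¬F(k,k)))
Extract every quantifier outward, since the variables are now distinct and don't occur free across branches:
  ∃m ∀l ∀q ∀k ∃j (F(m,m) ∨ S(l) ∧ S(q) ∨ ¬S(j) ∧ ¬F(k,k))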